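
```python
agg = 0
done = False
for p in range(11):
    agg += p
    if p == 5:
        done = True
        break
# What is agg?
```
Trace:
  agg=0
  agg=0, done=False
  agg=0, done=False, p=0
  agg=1, done=False, p=1
  agg=3, done=False, p=2
  agg=6, done=False, p=3
  agg=10, done=False, p=4
  agg=15, done=True, p=5

Final answer: 15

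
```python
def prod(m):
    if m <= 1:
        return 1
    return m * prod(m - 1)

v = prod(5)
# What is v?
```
Call trace:
prod(m=5)
  prod(m=4)
    prod(m=3)
      prod(m=2)
        prod(m=1)
        -> return 1
      -> return 2
    -> return 6
  -> return 24
-> return 120

Final answer: 120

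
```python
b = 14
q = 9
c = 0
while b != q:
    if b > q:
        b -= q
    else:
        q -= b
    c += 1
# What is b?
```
Trace:
  b=14
  b=14, q=9
  b=14, q=9, c=0
  b=5, q=9, c=1
  b=5, q=4, c=2
  b=1, q=4, c=3
  b=1, q=3, c=4
  b=1, q=2, c=5
  b=1, q=1, c=6

Final answer: 1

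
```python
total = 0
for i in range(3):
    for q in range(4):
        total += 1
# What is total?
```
Trace:
  total=0
  total=1, i=0, q=0
  total=2, i=0, q=1
  total=3, i=0, q=2
  total=4, i=0, q=3
  total=5, i=1, q=0
  total=6, i=1, q=1
  total=7, i=1, q=2
  total=8, i=1, q=3
  total=9, i=2, q=0
  total=10, i=2, q=1
  total=11, i=2, q=2
  total=12, i=2, q=3

Final answer: 12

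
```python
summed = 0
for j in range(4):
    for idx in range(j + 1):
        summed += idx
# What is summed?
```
Trace:
  summed=0
  summed=0, j=0, idx=0
  summed=0, j=1, idx=0
  summed=1, j=1, idx=1
  summed=1, j=2, idx=0
  summed=2, j=2, idx=1
  summed=4, j=2, idx=2
  summed=4, j=3, idx=0
  summed=5, j=3, idx=1
  summed=7, j=3, idx=2
  summed=10, j=3, idx=3

Final answer: 10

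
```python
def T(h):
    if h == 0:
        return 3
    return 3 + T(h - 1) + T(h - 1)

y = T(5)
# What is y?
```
Call trace (a repeated sub-call is expanded the first time; later identical calls just restate its return value):
T(h=5)
  T(h=4)
    T(h=3)
      T(h=2)
        T(h=1)
          T(h=0)
          -> return 3
          T(h=0)
          -> return 3
        -> return 9
        T(h=1) -> return 9  (same call as traced above)
      -> return 21
      T(h=2) -> return 21  (same call as traced above)
    -> return 45
    T(h=3) -> return 45  (same call as traced above)
  -> return 93
  T(h=4) -> return 93  (same call as traced above)
-> return 189

Final answer: 189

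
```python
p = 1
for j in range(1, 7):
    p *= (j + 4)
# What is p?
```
Trace:
  p=1
  p=5, j=1
  p=30, j=2
  p=210, j=3
  p=1680, j=4
  p=15120, j=5
  p=151200, j=6

Final answer: 151200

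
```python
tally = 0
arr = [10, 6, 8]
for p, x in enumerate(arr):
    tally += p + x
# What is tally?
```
Trace:
  tally=0
  tally=10, p=0, x=10
  tally=17, p=1, x=6
  tally=27, p=2, x=8

Final answer: 27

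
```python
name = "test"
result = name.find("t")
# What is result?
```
Trace:
  name='test'
  name='test', result=0

Final answer: 0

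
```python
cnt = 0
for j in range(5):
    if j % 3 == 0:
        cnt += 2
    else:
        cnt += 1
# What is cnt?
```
Trace:
  cnt=0
  cnt=2, j=0
  cnt=3, j=1
  cnt=4, j=2
  cnt=6, j=3
  cnt=7, j=4

Final answer: 7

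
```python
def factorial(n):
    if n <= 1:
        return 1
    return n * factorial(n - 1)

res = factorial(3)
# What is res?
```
Call trace:
factorial(n=3)
  factorial(n=2)
    factorial(n=1)
    -> return 1
  -> return 2
-> return 6

Final answer: 6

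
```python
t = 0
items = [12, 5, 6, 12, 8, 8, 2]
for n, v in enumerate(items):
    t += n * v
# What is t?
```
Trace:
  t=0
  t=0, n=0, v=12
  t=5, n=1, v=5
  t=17, n=2, v=6
  t=53, n=3, v=12
  t=85, n=4, v=8
  t=125, n=5, v=8
  t=137, n=6, v=2

Final answer: 137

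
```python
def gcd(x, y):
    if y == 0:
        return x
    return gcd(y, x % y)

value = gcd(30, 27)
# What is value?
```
Call trace:
gcd(x=30, y=27)
  gcd(x=27, y=3)
    gcd(x=3, y=0)
    -> return 3
  -> return 3
-> return 3

Final answer: 3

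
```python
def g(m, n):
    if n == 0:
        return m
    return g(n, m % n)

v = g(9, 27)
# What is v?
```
Call trace:
g(m=9, n=27)
  g(m=27, n=9)
    g(m=9, n=0)
    -> return 9
  -> return 9
-> return 9

Final answer: 9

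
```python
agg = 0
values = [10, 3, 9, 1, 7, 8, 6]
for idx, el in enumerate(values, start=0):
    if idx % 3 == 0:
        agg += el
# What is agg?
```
Trace:
  agg=0
  agg=10, idx=0, el=10
  agg=10, idx=1, el=3
  agg=10, idx=2, el=9
  agg=11, idx=3, el=1
  agg=11, idx=4, el=7
  agg=11, idx=5, el=8
  agg=17, idx=6, el=6

Final answer: 17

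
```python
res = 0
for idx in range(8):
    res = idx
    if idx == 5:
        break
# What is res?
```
Trace:
  res=0
  res=0, idx=0
  res=1, idx=1
  res=2, idx=2
  res=3, idx=3
  res=4, idx=4
  res=5, idx=5

Final answer: 5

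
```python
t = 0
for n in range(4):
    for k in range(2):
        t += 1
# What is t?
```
Trace:
  t=0
  t=1, n=0, k=0
  t=2, n=0, k=1
  t=3, n=1, k=0
  t=4, n=1, k=1
  t=5, n=2, k=0
  t=6, n=2, k=1
  t=7, n=3, k=0
  t=8, n=3, k=1

Final answer: 8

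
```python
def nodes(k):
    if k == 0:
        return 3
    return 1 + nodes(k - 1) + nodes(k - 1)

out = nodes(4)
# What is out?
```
Call trace (a repeated sub-call is expanded the first time; later identical calls just restate its return value):
nodes(k=4)
  nodes(k=3)
    nodes(k=2)
      nodes(k=1)
        nodes(k=0)
        -> return 3
        nodes(k=0)
        -> return 3
      -> return 7
      nodes(k=1) -> return 7  (same call as traced above)
    -> return 15
    nodes(k=2) -> return 15  (same call as traced above)
  -> return 31
  nodes(k=3) -> return 31  (same call as traced above)
-> return 63

Final answer: 63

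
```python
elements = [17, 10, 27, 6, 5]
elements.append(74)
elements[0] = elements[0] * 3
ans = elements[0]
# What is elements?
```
Trace:
  elements=[17, 10, 27, 6, 5]
  elements=[17, 10, 27, 6, 5, 74]
  elements=[51, 10, 27, 6, 5, 74]
  elements=[51, 10, 27, 6, 5, 74], ans=51

Final answer: [51, 10, 27, 6, 5, 74]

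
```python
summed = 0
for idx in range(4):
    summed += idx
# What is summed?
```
Trace:
  summed=0
  summed=0, idx=0
  summed=1, idx=1
  summed=3, idx=2
  summed=6, idx=3

Final answer: 6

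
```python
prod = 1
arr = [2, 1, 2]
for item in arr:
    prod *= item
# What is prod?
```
Trace:
  prod=1
  prod=2, item=2
  prod=2, item=1
  prod=4, item=2

Final answer: 4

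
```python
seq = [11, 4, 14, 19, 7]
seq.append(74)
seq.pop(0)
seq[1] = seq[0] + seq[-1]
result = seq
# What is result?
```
Trace:
  seq=[11, 4, 14, 19, 7]
  seq=[11, 4, 14, 19, 7, 74]
  seq=[4, 14, 19, 7, 74]
  seq=[4, 78, 19, 7, 74]
  seq=[4, 78, 19, 7, 74], result=[4, 78, 19, 7, 74]

Final answer: [4, 78, 19, 7, 74]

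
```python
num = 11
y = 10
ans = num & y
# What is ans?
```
Trace:
  num=11
  num=11, y=10
  num=11, y=10, ans=10

Final answer: 10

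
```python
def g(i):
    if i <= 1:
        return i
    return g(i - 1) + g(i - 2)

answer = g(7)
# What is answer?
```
Call trace (a repeated sub-call is expanded the first time; later identical calls just restate its return value):
g(i=7)
  g(i=6)
    g(i=5)
      g(i=4)
        g(i=3)
          g(i=2)
            g(i=1)
            -> return 1
            g(i=0)
            -> return 0
          -> return 1
          g(i=1)
          -> return 1
        -> return 2
        g(i=2) -> return 1  (same call as traced above)
      -> return 3
      g(i=3) -> return 2  (same call as traced above)
    -> return 5
    g(i=4) -> return 3  (same call as traced above)
  -> return 8
  g(i=5) -> return 5  (same call as traced above)
-> return 13

Final answer: 13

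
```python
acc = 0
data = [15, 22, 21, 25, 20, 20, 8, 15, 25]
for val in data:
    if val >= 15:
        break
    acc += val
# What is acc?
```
Trace:
  acc=0
  acc=0, val=15

Final answer: 0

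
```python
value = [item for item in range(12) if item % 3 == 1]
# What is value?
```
Trace:
  item=0
  item=1
  item=2
  item=3
  item=4
  item=5
  item=6
  item=7
  item=8
  item=9
  item=10
  item=11
  value=[1, 4, 7, 10]

Final answer: [1, 4, 7, 10]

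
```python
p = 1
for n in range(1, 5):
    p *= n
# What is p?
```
Trace:
  p=1
  p=1, n=1
  p=2, n=2
  p=6, n=3
  p=24, n=4

Final answer: 24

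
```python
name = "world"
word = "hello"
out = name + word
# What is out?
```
Trace:
  name='world'
  name='world', word='hello'
  name='world', word='hello', out='worldhello'

Final answer: 'worldhello'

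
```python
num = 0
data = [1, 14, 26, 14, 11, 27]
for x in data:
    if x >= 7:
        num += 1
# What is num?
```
Trace:
  num=0
  num=0, x=1
  num=1, x=14
  num=2, x=26
  num=3, x=14
  num=4, x=11
  num=5, x=27

Final answer: 5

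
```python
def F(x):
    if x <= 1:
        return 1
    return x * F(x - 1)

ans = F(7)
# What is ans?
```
Call trace:
F(x=7)
  F(x=6)
    F(x=5)
      F(x=4)
        F(x=3)
          F(x=2)
            F(x=1)
            -> return 1
          -> return 2
        -> return 6
      -> return 24
    -> return 120
  -> return 720
-> return 5040

Final answer: 5040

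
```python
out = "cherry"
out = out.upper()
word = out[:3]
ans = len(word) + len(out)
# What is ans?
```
Trace:
  out='cherry'
  out='CHERRY'
  out='CHERRY', word='CHE'
  out='CHERRY', word='CHE', ans=9

Final answer: 9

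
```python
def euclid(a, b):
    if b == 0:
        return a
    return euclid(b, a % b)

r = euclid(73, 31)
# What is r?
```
Call trace:
euclid(a=73, b=31)
  euclid(a=31, b=11)
    euclid(a=11, b=9)
      euclid(a=9, b=2)
        euclid(a=2, b=1)
          euclid(a=1, b=0)
          -> return 1
        -> return 1
      -> return 1
    -> return 1
  -> return 1
-> return 1

Final answer: 1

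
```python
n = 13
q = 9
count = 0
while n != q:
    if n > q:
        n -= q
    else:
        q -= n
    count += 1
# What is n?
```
Trace:
  n=13
  n=13, q=9
  n=13, q=9, count=0
  n=4, q=9, count=1
  n=4, q=5, count=2
  n=4, q=1, count=3
  n=3, q=1, count=4
  n=2, q=1, count=5
  n=1, q=1, count=6

Final answer: 1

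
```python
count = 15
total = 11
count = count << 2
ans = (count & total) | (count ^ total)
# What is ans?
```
Trace:
  count=15
  count=15, total=11
  count=60, total=11
  count=60, total=11, ans=63

Final answer: 63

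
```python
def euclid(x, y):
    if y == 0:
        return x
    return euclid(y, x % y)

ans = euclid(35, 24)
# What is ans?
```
Call trace:
euclid(x=35, y=24)
  euclid(x=24, y=11)
    euclid(x=11, y=2)
      euclid(x=2, y=1)
        euclid(x=1, y=0)
        -> return 1
      -> return 1
    -> return 1
  -> return 1
-> return 1

Final answer: 1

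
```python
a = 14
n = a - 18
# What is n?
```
Trace:
  a=14
  a=14, n=-4

Final answer: -4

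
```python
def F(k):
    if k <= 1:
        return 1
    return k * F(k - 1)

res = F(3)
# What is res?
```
Call trace:
F(k=3)
  F(k=2)
    F(k=1)
    -> return 1
  -> return 2
-> return 6

Final answer: 6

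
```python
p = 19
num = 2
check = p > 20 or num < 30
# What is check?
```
Trace:
  p=19
  p=19, num=2
  p=19, num=2, check=True

Final answer: True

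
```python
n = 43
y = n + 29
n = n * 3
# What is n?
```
Trace:
  n=43
  n=43, y=72
  n=129, y=72

Final answer: 129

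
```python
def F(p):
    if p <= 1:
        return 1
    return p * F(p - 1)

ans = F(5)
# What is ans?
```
Call trace:
F(p=5)
  F(p=4)
    F(p=3)
      F(p=2)
        F(p=1)
        -> return 1
      -> return 2
    -> return 6
  -> return 24
-> return 120

Final answer: 120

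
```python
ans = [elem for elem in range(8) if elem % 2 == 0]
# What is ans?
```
Trace:
  elem=0
  elem=1
  elem=2
  elem=3
  elem=4
  elem=5
  elem=6
  elem=7
  ans=[0, 2, 4, 6]

Final answer: [0, 2, 4, 6]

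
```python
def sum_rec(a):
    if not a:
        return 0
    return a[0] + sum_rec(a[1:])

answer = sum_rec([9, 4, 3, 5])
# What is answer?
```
Call trace:
sum_rec(a=[9, 4, 3, 5])
  sum_rec(a=[4, 3, 5])
    sum_rec(a=[3, 5])
      sum_rec(a=[5])
        sum_rec(a=[])
        -> return 0
      -> return 5
    -> return 8
  -> return 12
-> return 21

Final answer: 21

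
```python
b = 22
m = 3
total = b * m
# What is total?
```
Trace:
  b=22
  b=22, m=3
  b=22, m=3, total=66

Final answer: 66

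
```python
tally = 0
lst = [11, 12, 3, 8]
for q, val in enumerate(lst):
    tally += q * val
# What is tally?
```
Trace:
  tally=0
  tally=0, q=0, val=11
  tally=12, q=1, val=12
  tally=18, q=2, val=3
  tally=42, q=3, val=8

Final answer: 42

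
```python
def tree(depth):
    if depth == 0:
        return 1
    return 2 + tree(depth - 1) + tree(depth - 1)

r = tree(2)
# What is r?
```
Call trace (a repeated sub-call is expanded the first time; later identical calls just restate its return value):
tree(depth=2)
  tree(depth=1)
    tree(depth=0)
    -> return 1
    tree(depth=0)
    -> return 1
  -> return 4
  tree(depth=1) -> return 4  (same call as traced above)
-> return 10

Final answer: 10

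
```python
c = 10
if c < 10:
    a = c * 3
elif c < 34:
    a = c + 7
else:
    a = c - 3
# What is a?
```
Trace:
  c=10
  c=10, a=17

Final answer: 17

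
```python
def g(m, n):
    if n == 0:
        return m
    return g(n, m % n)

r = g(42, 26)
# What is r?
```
Call trace:
g(m=42, n=26)
  g(m=26, n=16)
    g(m=16, n=10)
      g(m=10, n=6)
        g(m=6, n=4)
          g(m=4, n=2)
            g(m=2, n=0)
            -> return 2
          -> return 2
        -> return 2
      -> return 2
    -> return 2
  -> return 2
-> return 2

Final answer: 2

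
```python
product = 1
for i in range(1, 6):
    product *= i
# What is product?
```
Trace:
  product=1
  product=1, i=1
  product=2, i=2
  product=6, i=3
  product=24, i=4
  product=120, i=5

Final answer: 120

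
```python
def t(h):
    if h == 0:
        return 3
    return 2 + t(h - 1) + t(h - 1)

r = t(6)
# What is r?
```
Call trace (a repeated sub-call is expanded the first time; later identical calls just restate its return value):
t(h=6)
  t(h=5)
    t(h=4)
      t(h=3)
        t(h=2)
          t(h=1)
            t(h=0)
            -> return 3
            t(h=0)
            -> return 3
          -> return 8
          t(h=1) -> return 8  (same call as traced above)
        -> return 18
        t(h=2) -> return 18  (same call as traced above)
      -> return 38
      t(h=3) -> return 38  (same call as traced above)
    -> return 78
    t(h=4) -> return 78  (same call as traced above)
  -> return 158
  t(h=5) -> return 158  (same call as traced above)
-> return 318

Final answer: 318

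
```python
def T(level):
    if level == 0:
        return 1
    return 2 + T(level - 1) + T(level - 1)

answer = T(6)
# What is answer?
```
Call trace (a repeated sub-call is expanded the first time; later identical calls just restate its return value):
T(level=6)
  T(level=5)
    T(level=4)
      T(level=3)
        T(level=2)
          T(level=1)
            T(level=0)
            -> return 1
            T(level=0)
            -> return 1
          -> return 4
          T(level=1) -> return 4  (same call as traced above)
        -> return 10
        T(level=2) -> return 10  (same call as traced above)
      -> return 22
      T(level=3) -> return 22  (same call as traced above)
    -> return 46
    T(level=4) -> return 46  (same call as traced above)
  -> return 94
  T(level=5) -> return 94  (same call as traced above)
-> return 190

Final answer: 190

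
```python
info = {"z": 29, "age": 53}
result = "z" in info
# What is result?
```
Trace:
  info={'z': 29, 'age': 53}
  info={'z': 29, 'age': 53}, result=True

Final answer: True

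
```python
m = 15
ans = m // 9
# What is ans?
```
Trace:
  m=15
  m=15, ans=1

Final answer: 1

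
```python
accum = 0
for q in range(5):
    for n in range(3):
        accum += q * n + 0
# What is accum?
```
Trace:
  accum=0
  accum=0, q=0, n=0
  accum=0, q=0, n=1
  accum=0, q=0, n=2
  accum=0, q=1, n=0
  accum=1, q=1, n=1
  accum=3, q=1, n=2
  accum=3, q=2, n=0
  accum=5, q=2, n=1
  accum=9, q=2, n=2
  accum=9, q=3, n=0
  accum=12, q=3, n=1
  accum=18, q=3, n=2
  accum=18, q=4, n=0
  accum=22, q=4, n=1
  accum=30, q=4, n=2

Final answer: 30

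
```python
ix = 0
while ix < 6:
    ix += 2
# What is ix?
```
Trace:
  ix=0
  ix=2
  ix=4
  ix=6

Final answer: 6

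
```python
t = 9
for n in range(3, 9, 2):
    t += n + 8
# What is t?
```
Trace:
  t=9
  t=20, n=3
  t=33, n=5
  t=48, n=7

Final answer: 48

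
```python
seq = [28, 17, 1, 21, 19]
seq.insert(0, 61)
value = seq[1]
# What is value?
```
Trace:
  seq=[28, 17, 1, 21, 19]
  seq=[61, 28, 17, 1, 21, 19]
  seq=[61, 28, 17, 1, 21, 19], value=28

Final answer: 28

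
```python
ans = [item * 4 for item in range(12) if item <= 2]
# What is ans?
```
Trace:
  item=0
  item=1
  item=2
  item=3
  item=4
  item=5
  item=6
  item=7
  item=8
  item=9
  item=10
  item=11
  ans=[0, 4, 8]

Final answer: [0, 4, 8]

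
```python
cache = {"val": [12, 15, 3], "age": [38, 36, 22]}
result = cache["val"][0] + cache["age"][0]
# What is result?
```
Trace:
  cache={'val': [12, 15, 3], 'age': [38, 36, 22]}
  cache={'val': [12, 15, 3], 'age': [38, 36, 22]}, result=50

Final answer: 50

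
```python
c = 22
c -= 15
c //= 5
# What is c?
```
Trace:
  c=22
  c=7
  c=1

Final answer: 1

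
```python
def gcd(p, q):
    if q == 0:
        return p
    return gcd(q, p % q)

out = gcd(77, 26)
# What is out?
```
Call trace:
gcd(p=77, q=26)
  gcd(p=26, q=25)
    gcd(p=25, q=1)
      gcd(p=1, q=0)
      -> return 1
    -> return 1
  -> return 1
-> return 1

Final answer: 1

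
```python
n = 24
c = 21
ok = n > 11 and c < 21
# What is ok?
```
Trace:
  n=24
  n=24, c=21
  n=24, c=21, ok=False

Final answer: False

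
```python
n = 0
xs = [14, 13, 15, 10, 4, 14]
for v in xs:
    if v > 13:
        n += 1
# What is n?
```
Trace:
  n=0
  n=1, v=14
  n=1, v=13
  n=2, v=15
  n=2, v=10
  n=2, v=4
  n=3, v=14

Final answer: 3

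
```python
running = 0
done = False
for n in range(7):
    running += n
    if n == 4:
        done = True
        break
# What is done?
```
Trace:
  running=0
  running=0, done=False
  running=0, done=False, n=0
  running=1, done=False, n=1
  running=3, done=False, n=2
  running=6, done=False, n=3
  running=10, done=True, n=4

Final answer: True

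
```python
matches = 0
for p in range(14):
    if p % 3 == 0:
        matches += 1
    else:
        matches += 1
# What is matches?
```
Trace:
  matches=0
  matches=1, p=0
  matches=2, p=1
  matches=3, p=2
  matches=4, p=3
  matches=5, p=4
  matches=6, p=5
  matches=7, p=6
  matches=8, p=7
  matches=9, p=8
  matches=10, p=9
  matches=11, p=10
  matches=12, p=11
  matches=13, p=12
  matches=14, p=13

Final answer: 14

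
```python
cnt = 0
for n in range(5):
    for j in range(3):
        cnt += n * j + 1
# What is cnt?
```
Trace:
  cnt=0
  cnt=1, n=0, j=0
  cnt=2, n=0, j=1
  cnt=3, n=0, j=2
  cnt=4, n=1, j=0
  cnt=6, n=1, j=1
  cnt=9, n=1, j=2
  cnt=10, n=2, j=0
  cnt=13, n=2, j=1
  cnt=18, n=2, j=2
  cnt=19, n=3, j=0
  cnt=23, n=3, j=1
  cnt=30, n=3, j=2
  cnt=31, n=4, j=0
  cnt=36, n=4, j=1
  cnt=45, n=4, j=2

Final answer: 45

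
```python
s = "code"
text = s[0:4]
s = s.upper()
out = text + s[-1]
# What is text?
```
Trace:
  s='code'
  s='code', text='code'
  s='CODE', text='code'
  s='CODE', text='code', out='codeE'

Final answer: 'code'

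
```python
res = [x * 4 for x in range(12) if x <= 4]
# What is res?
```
Trace:
  x=0
  x=1
  x=2
  x=3
  x=4
  x=5
  x=6
  x=7
  x=8
  x=9
  x=10
  x=11
  res=[0, 4, 8, 12, 16]

Final answer: [0, 4, 8, 12, 16]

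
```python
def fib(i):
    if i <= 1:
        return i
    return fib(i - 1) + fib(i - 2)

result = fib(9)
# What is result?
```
Call trace (a repeated sub-call is expanded the first time; later identical calls just restate its return value):
fib(i=9)
  fib(i=8)
    fib(i=7)
      fib(i=6)
        fib(i=5)
          fib(i=4)
            fib(i=3)
              fib(i=2)
                fib(i=1)
                -> return 1
                fib(i=0)
                -> return 0
              -> return 1
              fib(i=1)
              -> return 1
            -> return 2
            fib(i=2) -> return 1  (same call as traced above)
          -> return 3
          fib(i=3) -> return 2  (same call as traced above)
        -> return 5
        fib(i=4) -> return 3  (same call as traced above)
      -> return 8
      fib(i=5) -> return 5  (same call as traced above)
    -> return 13
    fib(i=6) -> return 8  (same call as traced above)
  -> return 21
  fib(i=7) -> return 13  (same call as traced above)
-> return 34

Final answer: 34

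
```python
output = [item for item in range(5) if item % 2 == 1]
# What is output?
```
Trace:
  item=0
  item=1
  item=2
  item=3
  item=4
  output=[1, 3]

Final answer: [1, 3]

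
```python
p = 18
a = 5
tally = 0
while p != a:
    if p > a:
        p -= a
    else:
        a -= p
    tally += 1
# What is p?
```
Trace:
  p=18
  p=18, a=5
  p=18, a=5, tally=0
  p=13, a=5, tally=1
  p=8, a=5, tally=2
  p=3, a=5, tally=3
  p=3, a=2, tally=4
  p=1, a=2, tally=5
  p=1, a=1, tally=6

Final answer: 1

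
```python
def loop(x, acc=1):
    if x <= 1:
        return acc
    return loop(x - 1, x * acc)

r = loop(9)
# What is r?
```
Call trace:
loop(x=9, acc=1)
  loop(x=8, acc=9)
    loop(x=7, acc=72)
      loop(x=6, acc=504)
        loop(x=5, acc=3024)
          loop(x=4, acc=15120)
            loop(x=3, acc=60480)
              loop(x=2, acc=181440)
                loop(x=1, acc=362880)
                -> return 362880
              -> return 362880
            -> return 362880
          -> return 362880
        -> return 362880
      -> return 362880
    -> return 362880
  -> return 362880
-> return 362880

Final answer: 362880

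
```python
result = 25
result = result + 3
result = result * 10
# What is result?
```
Trace:
  result=25
  result=28
  result=280

Final answer: 280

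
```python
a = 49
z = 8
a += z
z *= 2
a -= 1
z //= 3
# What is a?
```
Trace:
  a=49
  a=49, z=8
  a=57, z=8
  a=57, z=16
  a=56, z=16
  a=56, z=5

Final answer: 56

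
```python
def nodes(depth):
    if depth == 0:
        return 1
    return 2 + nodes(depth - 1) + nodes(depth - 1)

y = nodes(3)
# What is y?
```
Call trace (a repeated sub-call is expanded the first time; later identical calls just restate its return value):
nodes(depth=3)
  nodes(depth=2)
    nodes(depth=1)
      nodes(depth=0)
      -> return 1
      nodes(depth=0)
      -> return 1
    -> return 4
    nodes(depth=1) -> return 4  (same call as traced above)
  -> return 10
  nodes(depth=2) -> return 10  (same call as traced above)
-> return 22

Final answer: 22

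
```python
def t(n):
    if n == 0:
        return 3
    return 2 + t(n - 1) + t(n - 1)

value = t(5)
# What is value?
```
Call trace (a repeated sub-call is expanded the first time; later identical calls just restate its return value):
t(n=5)
  t(n=4)
    t(n=3)
      t(n=2)
        t(n=1)
          t(n=0)
          -> return 3
          t(n=0)
          -> return 3
        -> return 8
        t(n=1) -> return 8  (same call as traced above)
      -> return 18
      t(n=2) -> return 18  (same call as traced above)
    -> return 38
    t(n=3) -> return 38  (same call as traced above)
  -> return 78
  t(n=4) -> return 78  (same call as traced above)
-> return 158

Final answer: 158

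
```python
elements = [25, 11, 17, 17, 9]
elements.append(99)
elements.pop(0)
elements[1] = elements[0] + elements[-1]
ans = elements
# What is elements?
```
Trace:
  elements=[25, 11, 17, 17, 9]
  elements=[25, 11, 17, 17, 9, 99]
  elements=[11, 17, 17, 9, 99]
  elements=[11, 110, 17, 9, 99]
  elements=[11, 110, 17, 9, 99], ans=[11, 110, 17, 9, 99]

Final answer: [11, 110, 17, 9, 99]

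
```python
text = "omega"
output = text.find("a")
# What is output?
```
Trace:
  text='omega'
  text='omega', output=4

Final answer: 4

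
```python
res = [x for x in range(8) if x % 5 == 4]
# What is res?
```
Trace:
  x=0
  x=1
  x=2
  x=3
  x=4
  x=5
  x=6
  x=7
  res=[4]

Final answer: [4]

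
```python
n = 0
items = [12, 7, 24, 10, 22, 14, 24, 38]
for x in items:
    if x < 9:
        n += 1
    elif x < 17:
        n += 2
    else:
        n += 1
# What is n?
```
Trace:
  n=0
  n=2, x=12
  n=3, x=7
  n=4, x=24
  n=6, x=10
  n=7, x=22
  n=9, x=14
  n=10, x=24
  n=11, x=38

Final answer: 11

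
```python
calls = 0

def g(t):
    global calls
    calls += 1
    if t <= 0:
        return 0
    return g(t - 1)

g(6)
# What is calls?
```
Call trace:
g(t=6)
  g(t=5)
    g(t=4)
      g(t=3)
        g(t=2)
          g(t=1)
            g(t=0)
            -> return 0
          -> return 0
        -> return 0
      -> return 0
    -> return 0
  -> return 0
-> return 0

calls is incremented once per call. g is entered once for each t = 6, 5, 4, 3, 2, 1, 0 (the t <= 0 call returns without recursing), i.e. 6 + 1 calls.
calls = 7

Final answer: 7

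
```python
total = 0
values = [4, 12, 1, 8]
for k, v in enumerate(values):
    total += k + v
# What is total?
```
Trace:
  total=0
  total=4, k=0, v=4
  total=17, k=1, v=12
  total=20, k=2, v=1
  total=31, k=3, v=8

Final answer: 31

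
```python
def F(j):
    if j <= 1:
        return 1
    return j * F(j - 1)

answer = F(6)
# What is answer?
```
Call trace:
F(j=6)
  F(j=5)
    F(j=4)
      F(j=3)
        F(j=2)
          F(j=1)
          -> return 1
        -> return 2
      -> return 6
    -> return 24
  -> return 120
-> return 720

Final answer: 720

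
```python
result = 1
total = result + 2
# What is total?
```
Trace:
  result=1
  result=1, total=3

Final answer: 3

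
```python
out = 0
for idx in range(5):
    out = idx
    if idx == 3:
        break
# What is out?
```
Trace:
  out=0
  out=0, idx=0
  out=1, idx=1
  out=2, idx=2
  out=3, idx=3

Final answer: 3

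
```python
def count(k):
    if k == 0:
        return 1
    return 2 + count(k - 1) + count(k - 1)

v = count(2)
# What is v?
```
Call trace (a repeated sub-call is expanded the first time; later identical calls just restate its return value):
count(k=2)
  count(k=1)
    count(k=0)
    -> return 1
    count(k=0)
    -> return 1
  -> return 4
  count(k=1) -> return 4  (same call as traced above)
-> return 10

Final answer: 10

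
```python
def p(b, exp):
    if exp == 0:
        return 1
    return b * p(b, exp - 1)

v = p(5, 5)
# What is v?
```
Call trace:
p(b=5, exp=5)
  p(b=5, exp=4)
    p(b=5, exp=3)
      p(b=5, exp=2)
        p(b=5, exp=1)
          p(b=5, exp=0)
          -> return 1
        -> return 5
      -> return 25
    -> return 125
  -> return 625
-> return 3125

Final answer: 3125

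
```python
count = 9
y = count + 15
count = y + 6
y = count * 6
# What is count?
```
Trace:
  count=9
  count=9, y=24
  count=30, y=24
  count=30, y=180

Final answer: 30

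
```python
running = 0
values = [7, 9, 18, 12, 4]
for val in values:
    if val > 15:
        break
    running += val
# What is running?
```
Trace:
  running=0
  running=7, val=7
  running=16, val=9
  running=16, val=18

Final answer: 16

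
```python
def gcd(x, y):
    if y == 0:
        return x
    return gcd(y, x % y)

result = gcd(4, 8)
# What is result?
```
Call trace:
gcd(x=4, y=8)
  gcd(x=8, y=4)
    gcd(x=4, y=0)
    -> return 4
  -> return 4
-> return 4

Final answer: 4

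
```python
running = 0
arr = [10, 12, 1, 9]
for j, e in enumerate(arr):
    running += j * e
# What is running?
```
Trace:
  running=0
  running=0, j=0, e=10
  running=12, j=1, e=12
  running=14, j=2, e=1
  running=41, j=3, e=9

Final answer: 41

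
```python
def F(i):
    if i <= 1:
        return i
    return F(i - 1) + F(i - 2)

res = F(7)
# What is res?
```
Call trace (a repeated sub-call is expanded the first time; later identical calls just restate its return value):
F(i=7)
  F(i=6)
    F(i=5)
      F(i=4)
        F(i=3)
          F(i=2)
            F(i=1)
            -> return 1
            F(i=0)
            -> return 0
          -> return 1
          F(i=1)
          -> return 1
        -> return 2
        F(i=2) -> return 1  (same call as traced above)
      -> return 3
      F(i=3) -> return 2  (same call as traced above)
    -> return 5
    F(i=4) -> return 3  (same call as traced above)
  -> return 8
  F(i=5) -> return 5  (same call as traced above)
-> return 13

Final answer: 13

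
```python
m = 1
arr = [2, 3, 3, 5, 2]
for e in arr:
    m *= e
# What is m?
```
Trace:
  m=1
  m=2, e=2
  m=6, e=3
  m=18, e=3
  m=90, e=5
  m=180, e=2

Final answer: 180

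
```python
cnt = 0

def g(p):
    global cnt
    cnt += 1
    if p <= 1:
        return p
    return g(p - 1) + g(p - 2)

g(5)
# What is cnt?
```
Call trace (a repeated sub-call is expanded the first time; later identical calls just restate its return value):
g(p=5)
  g(p=4)
    g(p=3)
      g(p=2)
        g(p=1)
        -> return 1
        g(p=0)
        -> return 0
      -> return 1
      g(p=1)
      -> return 1
    -> return 2
    g(p=2) -> return 1  (same call as traced above)
  -> return 3
  g(p=3) -> return 2  (same call as traced above)
-> return 5

cnt is incremented once per call, so count the calls in each subtree. Let C(p) = number of calls made by g(p).
C(0) = C(1) = 1 (base case, no recursion); C(p) = 1 + C(p - 1) + C(p - 2) otherwise.
C(2) = 1 + C(1) + C(0) = 1 + 1 + 1 = 3
C(3) = 1 + C(2) + C(1) = 1 + 3 + 1 = 5
C(4) = 1 + C(3) + C(2) = 1 + 5 + 3 = 9
C(5) = 1 + C(4) + C(3) = 1 + 9 + 5 = 15
cnt = C(5) = 15

Final answer: 15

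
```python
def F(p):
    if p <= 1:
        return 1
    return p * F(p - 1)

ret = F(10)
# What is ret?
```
Call trace:
F(p=10)
  F(p=9)
    F(p=8)
      F(p=7)
        F(p=6)
          F(p=5)
            F(p=4)
              F(p=3)
                F(p=2)
                  F(p=1)
                  -> return 1
                -> return 2
              -> return 6
            -> return 24
          -> return 120
        -> return 720
      -> return 5040
    -> return 40320
  -> return 362880
-> return 3628800

Final answer: 3628800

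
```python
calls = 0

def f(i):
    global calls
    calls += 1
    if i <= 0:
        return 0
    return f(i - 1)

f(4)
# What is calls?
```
Call trace:
f(i=4)
  f(i=3)
    f(i=2)
      f(i=1)
        f(i=0)
        -> return 0
      -> return 0
    -> return 0
  -> return 0
-> return 0

calls is incremented once per call. f is entered once for each i = 4, 3, 2, 1, 0 (the i <= 0 call returns without recursing), i.e. 4 + 1 calls.
calls = 5

Final answer: 5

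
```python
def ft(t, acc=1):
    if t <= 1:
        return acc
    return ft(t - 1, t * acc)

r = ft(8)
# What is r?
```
Call trace:
ft(t=8, acc=1)
  ft(t=7, acc=8)
    ft(t=6, acc=56)
      ft(t=5, acc=336)
        ft(t=4, acc=1680)
          ft(t=3, acc=6720)
            ft(t=2, acc=20160)
              ft(t=1, acc=40320)
              -> return 40320
            -> return 40320
          -> return 40320
        -> return 40320
      -> return 40320
    -> return 40320
  -> return 40320
-> return 40320

Final answer: 40320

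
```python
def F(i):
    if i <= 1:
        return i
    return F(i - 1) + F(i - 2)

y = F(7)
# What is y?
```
Call trace (a repeated sub-call is expanded the first time; later identical calls just restate its return value):
F(i=7)
  F(i=6)
    F(i=5)
      F(i=4)
        F(i=3)
          F(i=2)
            F(i=1)
            -> return 1
            F(i=0)
            -> return 0
          -> return 1
          F(i=1)
          -> return 1
        -> return 2
        F(i=2) -> return 1  (same call as traced above)
      -> return 3
      F(i=3) -> return 2  (same call as traced above)
    -> return 5
    F(i=4) -> return 3  (same call as traced above)
  -> return 8
  F(i=5) -> return 5  (same call as traced above)
-> return 13

Final answer: 13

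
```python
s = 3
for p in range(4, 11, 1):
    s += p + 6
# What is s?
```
Trace:
  s=3
  s=13, p=4
  s=24, p=5
  s=36, p=6
  s=49, p=7
  s=63, p=8
  s=78, p=9
  s=94, p=10

Final answer: 94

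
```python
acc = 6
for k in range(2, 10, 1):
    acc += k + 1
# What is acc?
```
Trace:
  acc=6
  acc=9, k=2
  acc=13, k=3
  acc=18, k=4
  acc=24, k=5
  acc=31, k=6
  acc=39, k=7
  acc=48, k=8
  acc=58, k=9

Final answer: 58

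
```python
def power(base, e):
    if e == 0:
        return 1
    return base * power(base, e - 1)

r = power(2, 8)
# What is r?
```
Call trace:
power(base=2, e=8)
  power(base=2, e=7)
    power(base=2, e=6)
      power(base=2, e=5)
        power(base=2, e=4)
          power(base=2, e=3)
            power(base=2, e=2)
              power(base=2, e=1)
                power(base=2, e=0)
                -> return 1
              -> return 2
            -> return 4
          -> return 8
        -> return 16
      -> return 32
    -> return 64
  -> return 128
-> return 256

Final answer: 256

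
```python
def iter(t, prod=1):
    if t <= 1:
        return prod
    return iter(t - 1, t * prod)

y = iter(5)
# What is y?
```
Call trace:
iter(t=5, prod=1)
  iter(t=4, prod=5)
    iter(t=3, prod=20)
      iter(t=2, prod=60)
        iter(t=1, prod=120)
        -> return 120
      -> return 120
    -> return 120
  -> return 120
-> return 120

Final answer: 120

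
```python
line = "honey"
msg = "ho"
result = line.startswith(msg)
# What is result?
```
Trace:
  line='honey'
  line='honey', msg='ho'
  line='honey', msg='ho', result=True

Final answer: True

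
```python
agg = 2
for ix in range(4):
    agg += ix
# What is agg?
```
Trace:
  agg=2
  agg=2, ix=0
  agg=3, ix=1
  agg=5, ix=2
  agg=8, ix=3

Final answer: 8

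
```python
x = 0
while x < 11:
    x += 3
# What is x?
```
Trace:
  x=0
  x=3
  x=6
  x=9
  x=12

Final answer: 12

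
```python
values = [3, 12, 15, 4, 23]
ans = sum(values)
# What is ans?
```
Trace:
  values=[3, 12, 15, 4, 23]
  values=[3, 12, 15, 4, 23], ans=57

Final answer: 57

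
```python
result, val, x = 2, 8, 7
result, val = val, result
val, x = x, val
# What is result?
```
Trace:
  result=2, val=8, x=7
  result=8, val=2, x=7
  result=8, val=7, x=2

Final answer: 8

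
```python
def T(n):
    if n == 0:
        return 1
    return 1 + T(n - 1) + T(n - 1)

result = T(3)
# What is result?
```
Call trace (a repeated sub-call is expanded the first time; later identical calls just restate its return value):
T(n=3)
  T(n=2)
    T(n=1)
      T(n=0)
      -> return 1
      T(n=0)
      -> return 1
    -> return 3
    T(n=1) -> return 3  (same call as traced above)
  -> return 7
  T(n=2) -> return 7  (same call as traced above)
-> return 15

Final answer: 15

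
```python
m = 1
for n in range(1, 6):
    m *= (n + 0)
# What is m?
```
Trace:
  m=1
  m=1, n=1
  m=2, n=2
  m=6, n=3
  m=24, n=4
  m=120, n=5

Final answer: 120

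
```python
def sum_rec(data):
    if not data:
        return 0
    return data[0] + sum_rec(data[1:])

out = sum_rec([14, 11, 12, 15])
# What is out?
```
Call trace:
sum_rec(data=[14, 11, 12, 15])
  sum_rec(data=[11, 12, 15])
    sum_rec(data=[12, 15])
      sum_rec(data=[15])
        sum_rec(data=[])
        -> return 0
      -> return 15
    -> return 27
  -> return 38
-> return 52

Final answer: 52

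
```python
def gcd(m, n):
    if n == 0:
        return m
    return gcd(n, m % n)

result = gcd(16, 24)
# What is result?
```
Call trace:
gcd(m=16, n=24)
  gcd(m=24, n=16)
    gcd(m=16, n=8)
      gcd(m=8, n=0)
      -> return 8
    -> return 8
  -> return 8
-> return 8

Final answer: 8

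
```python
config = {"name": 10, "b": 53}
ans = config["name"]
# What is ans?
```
Trace:
  config={'name': 10, 'b': 53}
  config={'name': 10, 'b': 53}, ans=10

Final answer: 10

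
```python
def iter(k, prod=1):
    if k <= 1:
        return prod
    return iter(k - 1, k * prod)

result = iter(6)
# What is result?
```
Call trace:
iter(k=6, prod=1)
  iter(k=5, prod=6)
    iter(k=4, prod=30)
      iter(k=3, prod=120)
        iter(k=2, prod=360)
          iter(k=1, prod=720)
          -> return 720
        -> return 720
      -> return 720
    -> return 720
  -> return 720
-> return 720

Final answer: 720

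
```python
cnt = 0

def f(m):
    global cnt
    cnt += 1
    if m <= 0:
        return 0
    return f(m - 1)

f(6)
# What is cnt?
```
Call trace:
f(m=6)
  f(m=5)
    f(m=4)
      f(m=3)
        f(m=2)
          f(m=1)
            f(m=0)
            -> return 0
          -> return 0
        -> return 0
      -> return 0
    -> return 0
  -> return 0
-> return 0

cnt is incremented once per call. f is entered once for each m = 6, 5, 4, 3, 2, 1, 0 (the m <= 0 call returns without recursing), i.e. 6 + 1 calls.
cnt = 7

Final answer: 7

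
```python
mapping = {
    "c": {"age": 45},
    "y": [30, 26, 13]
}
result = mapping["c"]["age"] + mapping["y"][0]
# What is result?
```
Trace:
  mapping={'c': {'age': 45}, 'y': [30, 26, 13]}
  mapping={'c': {'age': 45}, 'y': [30, 26, 13]}, result=75

Final answer: 75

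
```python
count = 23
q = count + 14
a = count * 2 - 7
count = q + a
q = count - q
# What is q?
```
Trace:
  count=23
  count=23, q=37
  count=23, q=37, a=39
  count=76, q=37, a=39
  count=76, q=39, a=39

Final answer: 39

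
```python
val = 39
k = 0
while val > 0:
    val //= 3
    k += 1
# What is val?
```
Trace:
  val=39
  val=39, k=0
  val=13, k=1
  val=4, k=2
  val=1, k=3
  val=0, k=4

Final answer: 0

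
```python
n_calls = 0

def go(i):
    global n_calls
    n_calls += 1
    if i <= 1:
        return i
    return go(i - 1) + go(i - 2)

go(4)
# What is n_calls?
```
Call trace (a repeated sub-call is expanded the first time; later identical calls just restate its return value):
go(i=4)
  go(i=3)
    go(i=2)
      go(i=1)
      -> return 1
      go(i=0)
      -> return 0
    -> return 1
    go(i=1)
    -> return 1
  -> return 2
  go(i=2) -> return 1  (same call as traced above)
-> return 3

n_calls is incremented once per call, so count the calls in each subtree. Let C(i) = number of calls made by go(i).
C(0) = C(1) = 1 (base case, no recursion); C(i) = 1 + C(i - 1) + C(i - 2) otherwise.
C(2) = 1 + C(1) + C(0) = 1 + 1 + 1 = 3
C(3) = 1 + C(2) + C(1) = 1 + 3 + 1 = 5
C(4) = 1 + C(3) + C(2) = 1 + 5 + 3 = 9
n_calls = C(4) = 9

Final answer: 9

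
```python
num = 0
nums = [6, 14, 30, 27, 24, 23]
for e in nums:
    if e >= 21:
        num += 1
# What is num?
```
Trace:
  num=0
  num=0, e=6
  num=0, e=14
  num=1, e=30
  num=2, e=27
  num=3, e=24
  num=4, e=23

Final answer: 4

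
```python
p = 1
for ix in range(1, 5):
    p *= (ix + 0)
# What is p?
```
Trace:
  p=1
  p=1, ix=1
  p=2, ix=2
  p=6, ix=3
  p=24, ix=4

Final answer: 24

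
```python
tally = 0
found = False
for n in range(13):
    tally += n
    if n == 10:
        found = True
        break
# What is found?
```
Trace:
  tally=0
  tally=0, found=False
  tally=0, found=False, n=0
  tally=1, found=False, n=1
  tally=3, found=False, n=2
  tally=6, found=False, n=3
  tally=10, found=False, n=4
  tally=15, found=False, n=5
  tally=21, found=False, n=6
  tally=28, found=False, n=7
  tally=36, found=False, n=8
  tally=45, found=False, n=9
  tally=55, found=True, n=10

Final answer: True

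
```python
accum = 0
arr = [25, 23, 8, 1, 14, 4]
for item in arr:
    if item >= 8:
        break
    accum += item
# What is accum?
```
Trace:
  accum=0
  accum=0, item=25

Final answer: 0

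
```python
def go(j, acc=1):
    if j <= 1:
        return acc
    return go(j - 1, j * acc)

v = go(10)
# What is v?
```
Call trace:
go(j=10, acc=1)
  go(j=9, acc=10)
    go(j=8, acc=90)
      go(j=7, acc=720)
        go(j=6, acc=5040)
          go(j=5, acc=30240)
            go(j=4, acc=151200)
              go(j=3, acc=604800)
                go(j=2, acc=1814400)
                  go(j=1, acc=3628800)
                  -> return 3628800
                -> return 3628800
              -> return 3628800
            -> return 3628800
          -> return 3628800
        -> return 3628800
      -> return 3628800
    -> return 3628800
  -> return 3628800
-> return 3628800

Final answer: 3628800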